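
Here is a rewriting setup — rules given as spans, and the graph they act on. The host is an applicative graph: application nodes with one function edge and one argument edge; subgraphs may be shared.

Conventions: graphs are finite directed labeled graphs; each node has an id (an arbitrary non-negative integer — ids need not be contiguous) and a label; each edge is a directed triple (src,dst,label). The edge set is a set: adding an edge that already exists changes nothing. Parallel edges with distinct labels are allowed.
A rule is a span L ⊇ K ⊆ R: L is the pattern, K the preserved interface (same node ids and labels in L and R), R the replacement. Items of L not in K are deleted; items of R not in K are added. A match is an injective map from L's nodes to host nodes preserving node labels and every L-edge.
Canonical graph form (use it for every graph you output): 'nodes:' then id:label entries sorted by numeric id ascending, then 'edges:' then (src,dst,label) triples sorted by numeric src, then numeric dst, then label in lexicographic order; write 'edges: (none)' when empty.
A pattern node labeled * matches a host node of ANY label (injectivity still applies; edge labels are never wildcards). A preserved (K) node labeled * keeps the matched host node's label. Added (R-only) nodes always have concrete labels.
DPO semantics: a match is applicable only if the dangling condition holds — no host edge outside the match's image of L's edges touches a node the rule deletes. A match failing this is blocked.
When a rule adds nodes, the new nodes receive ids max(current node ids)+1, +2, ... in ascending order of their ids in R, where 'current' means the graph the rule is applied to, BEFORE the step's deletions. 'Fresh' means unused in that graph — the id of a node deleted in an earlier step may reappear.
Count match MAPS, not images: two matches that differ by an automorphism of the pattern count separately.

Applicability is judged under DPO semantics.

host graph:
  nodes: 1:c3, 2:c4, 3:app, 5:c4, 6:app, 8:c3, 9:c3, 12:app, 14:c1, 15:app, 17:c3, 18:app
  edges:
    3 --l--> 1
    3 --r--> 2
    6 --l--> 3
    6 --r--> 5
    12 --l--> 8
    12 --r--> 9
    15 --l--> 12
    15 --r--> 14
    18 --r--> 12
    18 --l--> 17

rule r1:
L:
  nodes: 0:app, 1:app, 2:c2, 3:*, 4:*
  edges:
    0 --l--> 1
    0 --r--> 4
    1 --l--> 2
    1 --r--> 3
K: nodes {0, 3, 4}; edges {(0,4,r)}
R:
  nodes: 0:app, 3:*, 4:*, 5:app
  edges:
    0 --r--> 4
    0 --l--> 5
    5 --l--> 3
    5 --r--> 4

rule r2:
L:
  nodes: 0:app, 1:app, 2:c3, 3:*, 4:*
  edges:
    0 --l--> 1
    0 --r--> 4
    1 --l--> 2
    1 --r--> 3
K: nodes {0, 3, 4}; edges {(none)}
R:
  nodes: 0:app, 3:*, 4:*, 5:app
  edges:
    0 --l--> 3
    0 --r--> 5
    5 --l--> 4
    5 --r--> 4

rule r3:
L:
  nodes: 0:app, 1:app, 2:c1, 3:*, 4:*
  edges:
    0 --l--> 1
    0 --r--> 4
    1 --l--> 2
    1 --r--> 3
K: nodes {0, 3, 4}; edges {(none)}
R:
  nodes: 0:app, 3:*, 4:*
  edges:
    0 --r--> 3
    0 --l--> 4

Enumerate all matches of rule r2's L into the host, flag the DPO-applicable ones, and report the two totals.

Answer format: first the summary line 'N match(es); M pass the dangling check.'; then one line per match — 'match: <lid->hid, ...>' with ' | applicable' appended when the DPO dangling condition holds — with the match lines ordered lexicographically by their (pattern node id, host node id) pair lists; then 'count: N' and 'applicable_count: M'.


2 match(es); 1 pass the dangling check.
match: 0->6, 1->3, 2->1, 3->2, 4->5 | applicable
match: 0->15, 1->12, 2->8, 3->9, 4->14
count: 2
applicable_count: 1


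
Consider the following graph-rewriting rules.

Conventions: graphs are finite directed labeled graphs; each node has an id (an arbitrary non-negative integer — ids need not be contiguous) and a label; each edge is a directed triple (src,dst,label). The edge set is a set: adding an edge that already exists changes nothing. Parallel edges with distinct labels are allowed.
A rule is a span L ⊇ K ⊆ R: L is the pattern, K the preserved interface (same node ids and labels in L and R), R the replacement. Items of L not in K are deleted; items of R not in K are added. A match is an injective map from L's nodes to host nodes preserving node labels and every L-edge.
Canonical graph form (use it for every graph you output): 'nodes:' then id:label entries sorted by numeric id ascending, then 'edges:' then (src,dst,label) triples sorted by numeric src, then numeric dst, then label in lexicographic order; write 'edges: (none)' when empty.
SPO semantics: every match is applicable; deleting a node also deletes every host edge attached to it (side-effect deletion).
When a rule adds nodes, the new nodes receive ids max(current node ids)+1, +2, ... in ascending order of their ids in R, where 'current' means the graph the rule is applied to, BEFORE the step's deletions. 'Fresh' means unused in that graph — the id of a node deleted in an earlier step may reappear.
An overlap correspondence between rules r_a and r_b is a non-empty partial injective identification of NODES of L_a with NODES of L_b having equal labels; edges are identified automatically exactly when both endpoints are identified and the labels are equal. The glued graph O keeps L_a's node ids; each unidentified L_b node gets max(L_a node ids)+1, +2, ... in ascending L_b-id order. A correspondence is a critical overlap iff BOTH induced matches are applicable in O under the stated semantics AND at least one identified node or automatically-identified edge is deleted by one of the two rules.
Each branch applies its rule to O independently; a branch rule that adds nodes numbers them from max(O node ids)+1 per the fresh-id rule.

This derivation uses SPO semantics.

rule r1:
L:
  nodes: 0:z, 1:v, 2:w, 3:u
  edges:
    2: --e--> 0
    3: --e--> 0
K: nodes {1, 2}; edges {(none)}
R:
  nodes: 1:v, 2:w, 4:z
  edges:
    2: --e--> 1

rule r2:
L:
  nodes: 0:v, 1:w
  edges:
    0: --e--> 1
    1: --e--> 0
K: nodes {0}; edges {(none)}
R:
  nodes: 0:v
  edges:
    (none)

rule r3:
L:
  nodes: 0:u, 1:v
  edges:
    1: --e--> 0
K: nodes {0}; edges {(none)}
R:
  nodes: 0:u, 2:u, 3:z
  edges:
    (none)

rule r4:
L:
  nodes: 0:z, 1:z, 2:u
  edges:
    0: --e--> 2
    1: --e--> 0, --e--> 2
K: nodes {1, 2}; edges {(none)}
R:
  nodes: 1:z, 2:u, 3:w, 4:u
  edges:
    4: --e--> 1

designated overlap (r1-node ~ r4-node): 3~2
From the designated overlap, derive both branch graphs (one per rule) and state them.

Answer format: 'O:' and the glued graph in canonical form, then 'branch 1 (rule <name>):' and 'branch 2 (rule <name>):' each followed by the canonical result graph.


O:
nodes: 0:z, 1:v, 2:w, 3:u, 4:z, 5:z
edges: (2,0,e); (3,0,e); (4,3,e); (5,3,e); (5,4,e)
branch 1 (rule r1):
nodes: 1:v, 2:w, 4:z, 5:z, 6:z
edges: (2,1,e); (5,4,e)
branch 2 (rule r4):
nodes: 0:z, 1:v, 2:w, 3:u, 5:z, 6:w, 7:u
edges: (2,0,e); (3,0,e); (7,5,e)


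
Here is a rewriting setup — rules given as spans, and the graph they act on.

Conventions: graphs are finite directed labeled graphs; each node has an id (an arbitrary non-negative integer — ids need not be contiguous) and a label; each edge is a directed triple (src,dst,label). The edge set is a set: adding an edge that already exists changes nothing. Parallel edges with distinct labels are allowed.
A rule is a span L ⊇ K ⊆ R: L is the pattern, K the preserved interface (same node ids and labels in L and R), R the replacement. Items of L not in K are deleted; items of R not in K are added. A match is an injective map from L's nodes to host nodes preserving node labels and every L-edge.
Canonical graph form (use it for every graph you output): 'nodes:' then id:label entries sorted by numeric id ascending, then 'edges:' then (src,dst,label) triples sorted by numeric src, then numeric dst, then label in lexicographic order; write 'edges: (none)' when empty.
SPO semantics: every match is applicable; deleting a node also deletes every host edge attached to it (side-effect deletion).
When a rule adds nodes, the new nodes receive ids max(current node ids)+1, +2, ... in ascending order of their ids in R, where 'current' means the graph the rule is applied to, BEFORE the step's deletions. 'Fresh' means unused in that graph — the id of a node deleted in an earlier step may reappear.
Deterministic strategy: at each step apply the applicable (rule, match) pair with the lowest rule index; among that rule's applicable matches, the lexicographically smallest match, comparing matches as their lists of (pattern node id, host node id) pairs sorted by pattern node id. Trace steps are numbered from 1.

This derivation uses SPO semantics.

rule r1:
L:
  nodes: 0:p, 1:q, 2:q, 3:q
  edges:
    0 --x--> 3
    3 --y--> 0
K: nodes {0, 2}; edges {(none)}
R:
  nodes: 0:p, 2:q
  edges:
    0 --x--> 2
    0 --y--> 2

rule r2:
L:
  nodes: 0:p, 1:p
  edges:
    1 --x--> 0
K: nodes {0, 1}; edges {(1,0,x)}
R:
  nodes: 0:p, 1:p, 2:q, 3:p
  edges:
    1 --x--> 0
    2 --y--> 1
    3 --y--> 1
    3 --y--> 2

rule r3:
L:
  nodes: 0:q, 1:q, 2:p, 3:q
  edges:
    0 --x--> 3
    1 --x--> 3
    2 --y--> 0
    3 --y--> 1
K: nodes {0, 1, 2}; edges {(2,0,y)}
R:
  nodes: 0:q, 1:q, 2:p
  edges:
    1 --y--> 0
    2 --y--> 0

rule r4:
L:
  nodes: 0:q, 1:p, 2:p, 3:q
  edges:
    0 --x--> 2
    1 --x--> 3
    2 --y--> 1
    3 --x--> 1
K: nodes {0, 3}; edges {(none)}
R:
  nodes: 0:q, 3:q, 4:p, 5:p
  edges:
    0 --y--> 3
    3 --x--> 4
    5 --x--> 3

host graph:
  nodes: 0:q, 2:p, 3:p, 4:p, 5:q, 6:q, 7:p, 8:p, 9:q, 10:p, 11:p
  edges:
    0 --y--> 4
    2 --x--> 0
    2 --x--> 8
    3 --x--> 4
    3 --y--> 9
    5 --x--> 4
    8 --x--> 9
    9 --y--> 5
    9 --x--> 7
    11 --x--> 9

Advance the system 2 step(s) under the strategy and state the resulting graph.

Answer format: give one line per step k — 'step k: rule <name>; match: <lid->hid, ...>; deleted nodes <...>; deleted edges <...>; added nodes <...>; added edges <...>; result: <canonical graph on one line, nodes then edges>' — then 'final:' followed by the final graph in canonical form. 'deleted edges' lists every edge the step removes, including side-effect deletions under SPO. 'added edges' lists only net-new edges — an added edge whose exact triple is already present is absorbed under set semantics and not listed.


step 1: rule r2; match: 0->4, 1->3; deleted nodes (none); deleted edges (none); added nodes 12, 13; added edges (12,3,y); (13,3,y); (13,12,y); result: nodes: 0:q, 2:p, 3:p, 4:p, 5:q, 6:q, 7:p, 8:p, 9:q, 10:p, 11:p, 12:q, 13:p edges: (0,4,y); (2,0,x); (2,8,x); (3,4,x); (3,9,y); (5,4,x); (8,9,x); (9,5,y); (9,7,x); (11,9,x); (12,3,y); (13,3,y); (13,12,y)
step 2: rule r2; match: 0->4, 1->3; deleted nodes (none); deleted edges (none); added nodes 14, 15; added edges (14,3,y); (15,3,y); (15,14,y); result: nodes: 0:q, 2:p, 3:p, 4:p, 5:q, 6:q, 7:p, 8:p, 9:q, 10:p, 11:p, 12:q, 13:p, 14:q, 15:p edges: (0,4,y); (2,0,x); (2,8,x); (3,4,x); (3,9,y); (5,4,x); (8,9,x); (9,5,y); (9,7,x); (11,9,x); (12,3,y); (13,3,y); (13,12,y); (14,3,y); (15,3,y); (15,14,y)
final:
nodes: 0:q, 2:p, 3:p, 4:p, 5:q, 6:q, 7:p, 8:p, 9:q, 10:p, 11:p, 12:q, 13:p, 14:q, 15:p
edges: (0,4,y); (2,0,x); (2,8,x); (3,4,x); (3,9,y); (5,4,x); (8,9,x); (9,5,y); (9,7,x); (11,9,x); (12,3,y); (13,3,y); (13,12,y); (14,3,y); (15,3,y); (15,14,y)


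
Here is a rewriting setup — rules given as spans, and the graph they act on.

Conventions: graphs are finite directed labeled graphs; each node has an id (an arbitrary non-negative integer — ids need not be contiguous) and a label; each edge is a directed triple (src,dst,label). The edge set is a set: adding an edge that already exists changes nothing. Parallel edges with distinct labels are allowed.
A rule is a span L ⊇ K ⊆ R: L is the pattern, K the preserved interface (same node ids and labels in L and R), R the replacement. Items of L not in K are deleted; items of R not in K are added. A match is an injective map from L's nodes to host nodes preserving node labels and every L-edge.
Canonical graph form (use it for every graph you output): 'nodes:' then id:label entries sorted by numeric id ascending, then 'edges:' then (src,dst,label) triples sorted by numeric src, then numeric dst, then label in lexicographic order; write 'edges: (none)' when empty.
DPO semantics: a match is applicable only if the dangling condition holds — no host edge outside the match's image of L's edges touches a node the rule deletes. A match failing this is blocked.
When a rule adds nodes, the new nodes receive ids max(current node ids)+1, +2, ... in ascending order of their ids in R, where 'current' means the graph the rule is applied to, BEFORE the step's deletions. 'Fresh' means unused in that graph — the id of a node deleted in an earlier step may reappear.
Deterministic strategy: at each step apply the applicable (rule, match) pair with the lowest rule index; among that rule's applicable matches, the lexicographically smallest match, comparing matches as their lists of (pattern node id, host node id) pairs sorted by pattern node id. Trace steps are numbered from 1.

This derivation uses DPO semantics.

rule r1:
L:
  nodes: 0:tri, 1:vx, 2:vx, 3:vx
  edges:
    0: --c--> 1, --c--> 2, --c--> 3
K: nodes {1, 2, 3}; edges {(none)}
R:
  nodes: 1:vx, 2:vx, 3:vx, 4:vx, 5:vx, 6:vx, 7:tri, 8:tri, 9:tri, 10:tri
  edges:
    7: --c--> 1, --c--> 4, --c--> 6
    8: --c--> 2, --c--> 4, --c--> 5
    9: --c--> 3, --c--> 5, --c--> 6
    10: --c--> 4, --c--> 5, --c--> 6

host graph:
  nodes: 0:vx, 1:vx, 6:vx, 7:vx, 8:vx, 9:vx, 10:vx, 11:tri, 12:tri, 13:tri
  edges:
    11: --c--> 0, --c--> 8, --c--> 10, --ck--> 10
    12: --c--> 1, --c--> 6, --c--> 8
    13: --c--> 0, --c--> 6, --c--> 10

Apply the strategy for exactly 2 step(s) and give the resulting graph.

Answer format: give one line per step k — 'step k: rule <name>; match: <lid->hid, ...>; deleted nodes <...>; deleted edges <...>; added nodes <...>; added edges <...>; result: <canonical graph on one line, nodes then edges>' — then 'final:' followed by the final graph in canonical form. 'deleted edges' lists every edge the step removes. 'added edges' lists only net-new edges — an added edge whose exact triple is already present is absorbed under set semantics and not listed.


step 1: rule r1; match: 0->12, 1->1, 2->6, 3->8; deleted nodes 12; deleted edges (12,1,c); (12,6,c); (12,8,c); added nodes 14, 15, 16, 17, 18, 19, 20; added edges (17,1,c); (17,14,c); (17,16,c); (18,6,c); (18,14,c); (18,15,c); (19,8,c); (19,15,c); (19,16,c); (20,14,c); (20,15,c); (20,16,c); result: nodes: 0:vx, 1:vx, 6:vx, 7:vx, 8:vx, 9:vx, 10:vx, 11:tri, 13:tri, 14:vx, 15:vx, 16:vx, 17:tri, 18:tri, 19:tri, 20:tri edges: (11,0,c); (11,8,c); (11,10,c); (11,10,ck); (13,0,c); (13,6,c); (13,10,c); (17,1,c); (17,14,c); (17,16,c); (18,6,c); (18,14,c); (18,15,c); (19,8,c); (19,15,c); (19,16,c); (20,14,c); (20,15,c); (20,16,c)
step 2: rule r1; match: 0->13, 1->0, 2->6, 3->10; deleted nodes 13; deleted edges (13,0,c); (13,6,c); (13,10,c); added nodes 21, 22, 23, 24, 25, 26, 27; added edges (24,0,c); (24,21,c); (24,23,c); (25,6,c); (25,21,c); (25,22,c); (26,10,c); (26,22,c); (26,23,c); (27,21,c); (27,22,c); (27,23,c); result: nodes: 0:vx, 1:vx, 6:vx, 7:vx, 8:vx, 9:vx, 10:vx, 11:tri, 14:vx, 15:vx, 16:vx, 17:tri, 18:tri, 19:tri, 20:tri, 21:vx, 22:vx, 23:vx, 24:tri, 25:tri, 26:tri, 27:tri edges: (11,0,c); (11,8,c); (11,10,c); (11,10,ck); (17,1,c); (17,14,c); (17,16,c); (18,6,c); (18,14,c); (18,15,c); (19,8,c); (19,15,c); (19,16,c); (20,14,c); (20,15,c); (20,16,c); (24,0,c); (24,21,c); (24,23,c); (25,6,c); (25,21,c); (25,22,c); (26,10,c); (26,22,c); (26,23,c); (27,21,c); (27,22,c); (27,23,c)
final:
nodes: 0:vx, 1:vx, 6:vx, 7:vx, 8:vx, 9:vx, 10:vx, 11:tri, 14:vx, 15:vx, 16:vx, 17:tri, 18:tri, 19:tri, 20:tri, 21:vx, 22:vx, 23:vx, 24:tri, 25:tri, 26:tri, 27:tri
edges: (11,0,c); (11,8,c); (11,10,c); (11,10,ck); (17,1,c); (17,14,c); (17,16,c); (18,6,c); (18,14,c); (18,15,c); (19,8,c); (19,15,c); (19,16,c); (20,14,c); (20,15,c); (20,16,c); (24,0,c); (24,21,c); (24,23,c); (25,6,c); (25,21,c); (25,22,c); (26,10,c); (26,22,c); (26,23,c); (27,21,c); (27,22,c); (27,23,c)


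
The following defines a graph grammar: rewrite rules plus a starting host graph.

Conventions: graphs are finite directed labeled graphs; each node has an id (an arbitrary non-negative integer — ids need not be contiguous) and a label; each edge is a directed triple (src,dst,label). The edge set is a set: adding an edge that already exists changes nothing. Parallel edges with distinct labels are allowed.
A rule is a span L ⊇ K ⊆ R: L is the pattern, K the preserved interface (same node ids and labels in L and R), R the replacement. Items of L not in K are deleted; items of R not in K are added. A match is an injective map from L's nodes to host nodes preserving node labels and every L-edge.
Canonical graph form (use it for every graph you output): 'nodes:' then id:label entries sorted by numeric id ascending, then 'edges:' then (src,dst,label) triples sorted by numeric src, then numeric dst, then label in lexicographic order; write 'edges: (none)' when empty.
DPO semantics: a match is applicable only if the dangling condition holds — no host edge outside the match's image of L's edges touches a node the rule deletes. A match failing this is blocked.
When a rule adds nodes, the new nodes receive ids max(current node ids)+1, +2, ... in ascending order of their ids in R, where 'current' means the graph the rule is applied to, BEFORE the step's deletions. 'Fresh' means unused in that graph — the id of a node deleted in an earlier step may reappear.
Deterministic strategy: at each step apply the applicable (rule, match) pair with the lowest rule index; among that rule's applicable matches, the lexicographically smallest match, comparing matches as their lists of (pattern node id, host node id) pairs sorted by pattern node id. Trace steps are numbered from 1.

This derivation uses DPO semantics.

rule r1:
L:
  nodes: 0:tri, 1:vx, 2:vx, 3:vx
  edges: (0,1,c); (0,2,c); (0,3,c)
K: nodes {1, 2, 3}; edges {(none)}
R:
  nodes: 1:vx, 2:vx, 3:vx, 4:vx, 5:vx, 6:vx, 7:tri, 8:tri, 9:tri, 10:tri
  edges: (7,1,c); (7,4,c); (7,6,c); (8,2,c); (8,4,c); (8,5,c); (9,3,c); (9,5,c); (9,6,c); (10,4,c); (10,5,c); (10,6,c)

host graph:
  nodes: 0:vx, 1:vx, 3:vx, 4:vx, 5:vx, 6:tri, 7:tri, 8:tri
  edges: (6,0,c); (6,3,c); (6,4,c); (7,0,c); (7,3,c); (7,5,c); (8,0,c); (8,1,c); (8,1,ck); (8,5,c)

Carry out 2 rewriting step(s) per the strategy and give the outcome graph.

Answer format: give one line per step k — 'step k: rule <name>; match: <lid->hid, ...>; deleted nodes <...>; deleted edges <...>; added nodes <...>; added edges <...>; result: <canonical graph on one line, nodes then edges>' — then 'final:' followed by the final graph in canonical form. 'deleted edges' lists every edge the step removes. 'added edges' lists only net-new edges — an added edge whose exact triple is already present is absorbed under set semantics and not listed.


step 1: rule r1; match: 0->6, 1->0, 2->3, 3->4; deleted nodes 6; deleted edges (6,0,c); (6,3,c); (6,4,c); added nodes 9, 10, 11, 12, 13, 14, 15; added edges (12,0,c); (12,9,c); (12,11,c); (13,3,c); (13,9,c); (13,10,c); (14,4,c); (14,10,c); (14,11,c); (15,9,c); (15,10,c); (15,11,c); result: nodes: 0:vx, 1:vx, 3:vx, 4:vx, 5:vx, 7:tri, 8:tri, 9:vx, 10:vx, 11:vx, 12:tri, 13:tri, 14:tri, 15:tri edges: (7,0,c); (7,3,c); (7,5,c); (8,0,c); (8,1,c); (8,1,ck); (8,5,c); (12,0,c); (12,9,c); (12,11,c); (13,3,c); (13,9,c); (13,10,c); (14,4,c); (14,10,c); (14,11,c); (15,9,c); (15,10,c); (15,11,c)
step 2: rule r1; match: 0->7, 1->0, 2->3, 3->5; deleted nodes 7; deleted edges (7,0,c); (7,3,c); (7,5,c); added nodes 16, 17, 18, 19, 20, 21, 22; added edges (19,0,c); (19,16,c); (19,18,c); (20,3,c); (20,16,c); (20,17,c); (21,5,c); (21,17,c); (21,18,c); (22,16,c); (22,17,c); (22,18,c); result: nodes: 0:vx, 1:vx, 3:vx, 4:vx, 5:vx, 8:tri, 9:vx, 10:vx, 11:vx, 12:tri, 13:tri, 14:tri, 15:tri, 16:vx, 17:vx, 18:vx, 19:tri, 20:tri, 21:tri, 22:tri edges: (8,0,c); (8,1,c); (8,1,ck); (8,5,c); (12,0,c); (12,9,c); (12,11,c); (13,3,c); (13,9,c); (13,10,c); (14,4,c); (14,10,c); (14,11,c); (15,9,c); (15,10,c); (15,11,c); (19,0,c); (19,16,c); (19,18,c); (20,3,c); (20,16,c); (20,17,c); (21,5,c); (21,17,c); (21,18,c); (22,16,c); (22,17,c); (22,18,c)
final:
nodes: 0:vx, 1:vx, 3:vx, 4:vx, 5:vx, 8:tri, 9:vx, 10:vx, 11:vx, 12:tri, 13:tri, 14:tri, 15:tri, 16:vx, 17:vx, 18:vx, 19:tri, 20:tri, 21:tri, 22:tri
edges: (8,0,c); (8,1,c); (8,1,ck); (8,5,c); (12,0,c); (12,9,c); (12,11,c); (13,3,c); (13,9,c); (13,10,c); (14,4,c); (14,10,c); (14,11,c); (15,9,c); (15,10,c); (15,11,c); (19,0,c); (19,16,c); (19,18,c); (20,3,c); (20,16,c); (20,17,c); (21,5,c); (21,17,c); (21,18,c); (22,16,c); (22,17,c); (22,18,c)


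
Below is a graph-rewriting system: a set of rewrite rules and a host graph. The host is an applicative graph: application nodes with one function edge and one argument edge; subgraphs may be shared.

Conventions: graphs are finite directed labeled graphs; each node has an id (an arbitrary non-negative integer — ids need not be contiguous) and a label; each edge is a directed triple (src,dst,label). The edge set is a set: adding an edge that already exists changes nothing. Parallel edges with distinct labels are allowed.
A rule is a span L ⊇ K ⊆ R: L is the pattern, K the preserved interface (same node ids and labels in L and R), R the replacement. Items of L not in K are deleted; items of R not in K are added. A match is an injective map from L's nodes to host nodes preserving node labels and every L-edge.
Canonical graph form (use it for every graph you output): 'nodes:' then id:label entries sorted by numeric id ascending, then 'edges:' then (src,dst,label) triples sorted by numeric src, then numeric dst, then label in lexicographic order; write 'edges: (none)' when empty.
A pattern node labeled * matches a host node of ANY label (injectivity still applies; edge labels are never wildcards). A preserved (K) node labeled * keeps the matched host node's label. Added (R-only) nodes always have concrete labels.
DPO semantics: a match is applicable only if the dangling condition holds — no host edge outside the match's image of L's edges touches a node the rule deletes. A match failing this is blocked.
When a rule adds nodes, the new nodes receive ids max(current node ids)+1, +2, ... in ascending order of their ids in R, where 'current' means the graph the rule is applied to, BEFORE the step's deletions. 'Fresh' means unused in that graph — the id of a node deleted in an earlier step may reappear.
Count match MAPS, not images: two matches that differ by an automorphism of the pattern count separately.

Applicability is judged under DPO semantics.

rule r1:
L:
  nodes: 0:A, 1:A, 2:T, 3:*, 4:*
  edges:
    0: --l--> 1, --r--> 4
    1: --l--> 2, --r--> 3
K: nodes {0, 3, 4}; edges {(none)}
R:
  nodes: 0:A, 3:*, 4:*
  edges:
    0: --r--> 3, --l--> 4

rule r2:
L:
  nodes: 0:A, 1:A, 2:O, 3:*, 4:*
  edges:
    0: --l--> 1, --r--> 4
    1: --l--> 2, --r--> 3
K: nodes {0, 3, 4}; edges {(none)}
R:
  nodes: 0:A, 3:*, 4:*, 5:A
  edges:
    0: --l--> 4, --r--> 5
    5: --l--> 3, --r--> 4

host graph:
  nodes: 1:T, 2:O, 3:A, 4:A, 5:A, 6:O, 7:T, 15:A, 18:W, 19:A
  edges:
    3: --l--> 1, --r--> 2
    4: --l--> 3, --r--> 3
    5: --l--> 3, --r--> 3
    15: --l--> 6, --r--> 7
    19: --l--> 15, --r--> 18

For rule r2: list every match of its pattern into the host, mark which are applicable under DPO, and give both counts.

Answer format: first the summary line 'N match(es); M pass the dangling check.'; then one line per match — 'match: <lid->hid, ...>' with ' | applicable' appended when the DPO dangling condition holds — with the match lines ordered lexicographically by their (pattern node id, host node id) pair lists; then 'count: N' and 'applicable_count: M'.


1 match(es); 1 pass the dangling check.
match: 0->19, 1->15, 2->6, 3->7, 4->18 | applicable
count: 1
applicable_count: 1


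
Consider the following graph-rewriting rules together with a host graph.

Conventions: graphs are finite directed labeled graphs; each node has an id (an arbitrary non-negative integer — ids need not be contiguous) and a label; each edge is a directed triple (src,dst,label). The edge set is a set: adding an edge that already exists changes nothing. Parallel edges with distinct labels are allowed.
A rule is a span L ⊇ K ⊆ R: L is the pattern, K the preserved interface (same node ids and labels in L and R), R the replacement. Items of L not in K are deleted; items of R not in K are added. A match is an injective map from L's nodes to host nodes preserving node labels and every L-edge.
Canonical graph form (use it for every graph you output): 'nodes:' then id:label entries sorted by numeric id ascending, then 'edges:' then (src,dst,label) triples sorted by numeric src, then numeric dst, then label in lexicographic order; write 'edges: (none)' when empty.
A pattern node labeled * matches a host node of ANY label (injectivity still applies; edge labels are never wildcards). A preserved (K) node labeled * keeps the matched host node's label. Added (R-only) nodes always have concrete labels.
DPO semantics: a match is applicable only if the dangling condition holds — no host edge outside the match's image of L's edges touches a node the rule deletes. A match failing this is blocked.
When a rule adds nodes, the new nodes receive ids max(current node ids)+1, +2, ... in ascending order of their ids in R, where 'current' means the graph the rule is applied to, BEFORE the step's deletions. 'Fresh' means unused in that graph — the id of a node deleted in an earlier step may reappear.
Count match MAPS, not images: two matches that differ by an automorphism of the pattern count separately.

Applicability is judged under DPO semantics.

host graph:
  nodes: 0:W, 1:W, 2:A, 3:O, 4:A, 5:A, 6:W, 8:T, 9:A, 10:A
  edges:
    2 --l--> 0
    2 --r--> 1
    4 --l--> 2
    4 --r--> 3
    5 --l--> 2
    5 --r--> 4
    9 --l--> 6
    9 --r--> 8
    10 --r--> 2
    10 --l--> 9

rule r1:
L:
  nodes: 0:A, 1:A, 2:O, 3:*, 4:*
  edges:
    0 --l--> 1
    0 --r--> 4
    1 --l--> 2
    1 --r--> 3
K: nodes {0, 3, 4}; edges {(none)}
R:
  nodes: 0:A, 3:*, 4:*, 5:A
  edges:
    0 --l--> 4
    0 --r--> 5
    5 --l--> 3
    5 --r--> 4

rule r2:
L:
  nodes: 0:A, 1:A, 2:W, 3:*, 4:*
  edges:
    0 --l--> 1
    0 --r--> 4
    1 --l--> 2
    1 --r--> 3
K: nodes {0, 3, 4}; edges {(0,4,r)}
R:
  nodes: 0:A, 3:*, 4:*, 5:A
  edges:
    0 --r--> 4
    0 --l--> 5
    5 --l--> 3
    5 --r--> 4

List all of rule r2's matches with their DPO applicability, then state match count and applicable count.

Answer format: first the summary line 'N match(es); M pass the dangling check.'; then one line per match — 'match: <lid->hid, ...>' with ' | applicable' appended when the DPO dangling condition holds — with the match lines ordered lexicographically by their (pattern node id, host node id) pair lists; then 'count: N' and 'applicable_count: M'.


3 match(es); 1 pass the dangling check.
match: 0->4, 1->2, 2->0, 3->1, 4->3
match: 0->5, 1->2, 2->0, 3->1, 4->4
match: 0->10, 1->9, 2->6, 3->8, 4->2 | applicable
count: 3
applicable_count: 1


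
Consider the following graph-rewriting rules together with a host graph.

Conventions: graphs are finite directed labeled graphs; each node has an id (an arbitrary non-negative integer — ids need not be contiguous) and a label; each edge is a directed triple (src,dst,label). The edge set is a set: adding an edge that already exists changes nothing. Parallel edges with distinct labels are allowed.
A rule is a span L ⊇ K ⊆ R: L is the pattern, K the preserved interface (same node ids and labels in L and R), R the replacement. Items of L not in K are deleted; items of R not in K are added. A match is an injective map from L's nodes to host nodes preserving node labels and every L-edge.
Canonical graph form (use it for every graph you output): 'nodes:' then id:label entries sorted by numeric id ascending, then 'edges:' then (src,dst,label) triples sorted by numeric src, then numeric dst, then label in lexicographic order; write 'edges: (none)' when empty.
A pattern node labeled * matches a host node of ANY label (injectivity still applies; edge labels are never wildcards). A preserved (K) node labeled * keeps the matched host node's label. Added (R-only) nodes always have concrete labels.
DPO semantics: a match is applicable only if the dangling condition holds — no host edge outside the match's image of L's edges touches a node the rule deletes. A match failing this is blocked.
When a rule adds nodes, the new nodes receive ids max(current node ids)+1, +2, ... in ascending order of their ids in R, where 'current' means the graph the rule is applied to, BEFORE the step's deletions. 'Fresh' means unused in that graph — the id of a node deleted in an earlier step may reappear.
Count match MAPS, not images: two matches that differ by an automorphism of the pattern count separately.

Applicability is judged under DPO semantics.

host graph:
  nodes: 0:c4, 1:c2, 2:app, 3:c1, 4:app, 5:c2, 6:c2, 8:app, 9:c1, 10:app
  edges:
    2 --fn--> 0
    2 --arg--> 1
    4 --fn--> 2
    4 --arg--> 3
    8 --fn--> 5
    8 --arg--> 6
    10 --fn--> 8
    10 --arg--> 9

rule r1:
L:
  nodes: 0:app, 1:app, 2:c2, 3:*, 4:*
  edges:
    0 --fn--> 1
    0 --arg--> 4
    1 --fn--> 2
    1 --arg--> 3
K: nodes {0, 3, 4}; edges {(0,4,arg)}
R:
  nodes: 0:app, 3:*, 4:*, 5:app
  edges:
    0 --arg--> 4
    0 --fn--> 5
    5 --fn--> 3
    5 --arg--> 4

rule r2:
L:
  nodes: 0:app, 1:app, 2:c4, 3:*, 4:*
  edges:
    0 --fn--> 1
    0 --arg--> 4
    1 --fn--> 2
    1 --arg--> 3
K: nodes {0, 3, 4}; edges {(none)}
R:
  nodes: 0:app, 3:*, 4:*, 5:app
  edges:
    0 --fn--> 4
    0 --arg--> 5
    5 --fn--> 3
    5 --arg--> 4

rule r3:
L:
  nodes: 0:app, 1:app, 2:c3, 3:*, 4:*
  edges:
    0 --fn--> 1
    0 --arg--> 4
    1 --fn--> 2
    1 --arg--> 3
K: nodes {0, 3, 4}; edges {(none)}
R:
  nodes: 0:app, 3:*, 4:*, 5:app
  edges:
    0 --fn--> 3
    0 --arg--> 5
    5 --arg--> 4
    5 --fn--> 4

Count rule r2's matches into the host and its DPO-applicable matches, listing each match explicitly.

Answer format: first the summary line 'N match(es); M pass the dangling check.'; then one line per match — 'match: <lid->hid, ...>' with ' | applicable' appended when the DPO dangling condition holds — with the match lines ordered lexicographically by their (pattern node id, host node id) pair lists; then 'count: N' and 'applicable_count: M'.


1 match(es); 1 pass the dangling check.
match: 0->4, 1->2, 2->0, 3->1, 4->3 | applicable
count: 1
applicable_count: 1


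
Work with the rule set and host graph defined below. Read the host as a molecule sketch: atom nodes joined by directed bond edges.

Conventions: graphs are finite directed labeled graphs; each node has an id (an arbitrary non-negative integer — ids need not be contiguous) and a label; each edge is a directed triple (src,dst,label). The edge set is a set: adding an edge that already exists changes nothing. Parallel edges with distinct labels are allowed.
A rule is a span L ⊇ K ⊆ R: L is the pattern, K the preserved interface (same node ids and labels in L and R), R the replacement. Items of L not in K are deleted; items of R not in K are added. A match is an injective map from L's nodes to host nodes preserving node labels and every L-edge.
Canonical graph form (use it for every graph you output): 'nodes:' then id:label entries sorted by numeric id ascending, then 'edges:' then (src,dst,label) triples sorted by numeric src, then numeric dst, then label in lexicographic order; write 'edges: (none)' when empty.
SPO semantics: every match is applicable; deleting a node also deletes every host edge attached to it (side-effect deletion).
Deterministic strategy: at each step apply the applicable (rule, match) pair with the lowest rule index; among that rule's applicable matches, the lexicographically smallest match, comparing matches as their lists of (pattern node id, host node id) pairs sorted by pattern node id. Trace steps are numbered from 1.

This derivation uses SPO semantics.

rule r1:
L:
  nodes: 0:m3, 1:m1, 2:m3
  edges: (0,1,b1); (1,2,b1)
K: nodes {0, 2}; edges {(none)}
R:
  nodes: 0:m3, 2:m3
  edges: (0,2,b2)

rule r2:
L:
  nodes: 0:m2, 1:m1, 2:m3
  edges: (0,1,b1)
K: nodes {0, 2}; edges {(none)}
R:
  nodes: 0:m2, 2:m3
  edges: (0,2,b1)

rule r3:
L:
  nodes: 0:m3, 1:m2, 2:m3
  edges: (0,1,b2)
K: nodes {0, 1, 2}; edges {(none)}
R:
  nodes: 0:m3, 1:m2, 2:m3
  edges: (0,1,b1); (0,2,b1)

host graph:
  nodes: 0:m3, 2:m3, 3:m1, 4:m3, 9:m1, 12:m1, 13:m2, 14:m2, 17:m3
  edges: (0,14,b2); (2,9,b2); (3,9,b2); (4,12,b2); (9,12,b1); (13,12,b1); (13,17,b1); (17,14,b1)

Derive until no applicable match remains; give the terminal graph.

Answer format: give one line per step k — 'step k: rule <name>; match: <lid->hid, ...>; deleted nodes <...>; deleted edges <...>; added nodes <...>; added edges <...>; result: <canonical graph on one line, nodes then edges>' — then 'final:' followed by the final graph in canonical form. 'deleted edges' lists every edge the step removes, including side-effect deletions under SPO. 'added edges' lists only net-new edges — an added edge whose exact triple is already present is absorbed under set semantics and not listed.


step 1: rule r2; match: 0->13, 1->12, 2->0; deleted nodes 12; deleted edges (4,12,b2); (9,12,b1); (13,12,b1); added nodes (none); added edges (13,0,b1); result: nodes: 0:m3, 2:m3, 3:m1, 4:m3, 9:m1, 13:m2, 14:m2, 17:m3 edges: (0,14,b2); (2,9,b2); (3,9,b2); (13,0,b1); (13,17,b1); (17,14,b1)
step 2: rule r3; match: 0->0, 1->14, 2->2; deleted nodes (none); deleted edges (0,14,b2); added nodes (none); added edges (0,2,b1); (0,14,b1); result: nodes: 0:m3, 2:m3, 3:m1, 4:m3, 9:m1, 13:m2, 14:m2, 17:m3 edges: (0,2,b1); (0,14,b1); (2,9,b2); (3,9,b2); (13,0,b1); (13,17,b1); (17,14,b1)
final:
nodes: 0:m3, 2:m3, 3:m1, 4:m3, 9:m1, 13:m2, 14:m2, 17:m3
edges: (0,2,b1); (0,14,b1); (2,9,b2); (3,9,b2); (13,0,b1); (13,17,b1); (17,14,b1)


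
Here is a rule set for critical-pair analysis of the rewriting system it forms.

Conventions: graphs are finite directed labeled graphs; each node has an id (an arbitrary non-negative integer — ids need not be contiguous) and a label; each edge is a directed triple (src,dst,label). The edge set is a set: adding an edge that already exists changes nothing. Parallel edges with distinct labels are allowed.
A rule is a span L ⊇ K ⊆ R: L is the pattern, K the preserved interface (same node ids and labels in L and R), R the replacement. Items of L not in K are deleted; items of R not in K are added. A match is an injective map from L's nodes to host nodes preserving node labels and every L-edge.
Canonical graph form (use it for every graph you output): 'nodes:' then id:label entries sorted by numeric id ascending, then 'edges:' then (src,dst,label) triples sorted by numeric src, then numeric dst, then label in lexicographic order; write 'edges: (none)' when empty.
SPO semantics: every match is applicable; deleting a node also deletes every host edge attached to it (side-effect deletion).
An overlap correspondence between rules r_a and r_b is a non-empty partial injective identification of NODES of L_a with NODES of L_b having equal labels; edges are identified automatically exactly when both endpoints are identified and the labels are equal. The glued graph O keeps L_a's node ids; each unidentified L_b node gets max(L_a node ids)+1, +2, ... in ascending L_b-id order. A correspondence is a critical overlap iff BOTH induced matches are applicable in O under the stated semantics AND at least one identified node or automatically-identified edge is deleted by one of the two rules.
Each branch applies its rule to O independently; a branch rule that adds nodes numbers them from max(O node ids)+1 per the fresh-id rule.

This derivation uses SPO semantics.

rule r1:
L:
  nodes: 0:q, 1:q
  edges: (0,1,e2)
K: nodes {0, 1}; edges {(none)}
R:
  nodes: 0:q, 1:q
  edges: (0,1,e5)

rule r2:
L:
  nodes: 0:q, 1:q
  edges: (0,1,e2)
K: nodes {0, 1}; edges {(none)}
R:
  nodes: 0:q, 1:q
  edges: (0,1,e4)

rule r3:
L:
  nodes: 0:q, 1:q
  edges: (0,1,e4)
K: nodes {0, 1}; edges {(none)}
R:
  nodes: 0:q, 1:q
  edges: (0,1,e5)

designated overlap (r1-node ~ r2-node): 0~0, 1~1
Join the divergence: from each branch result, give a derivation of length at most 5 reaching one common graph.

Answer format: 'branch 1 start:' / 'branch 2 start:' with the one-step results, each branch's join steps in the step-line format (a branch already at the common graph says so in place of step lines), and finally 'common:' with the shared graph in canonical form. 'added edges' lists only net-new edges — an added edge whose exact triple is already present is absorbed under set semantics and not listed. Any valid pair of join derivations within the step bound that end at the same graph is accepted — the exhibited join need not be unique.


branch 1 start:
nodes: 0:q, 1:q
edges: (0,1,e5)
branch 2 start:
nodes: 0:q, 1:q
edges: (0,1,e4)
branch 1: already at the common graph (0 steps)
branch 2 step 1: rule r3; match: 0->0, 1->1; deleted nodes (none); deleted edges (0,1,e4); added nodes (none); added edges (0,1,e5); result: nodes: 0:q, 1:q edges: (0,1,e5)
common:
nodes: 0:q, 1:q
edges: (0,1,e5)


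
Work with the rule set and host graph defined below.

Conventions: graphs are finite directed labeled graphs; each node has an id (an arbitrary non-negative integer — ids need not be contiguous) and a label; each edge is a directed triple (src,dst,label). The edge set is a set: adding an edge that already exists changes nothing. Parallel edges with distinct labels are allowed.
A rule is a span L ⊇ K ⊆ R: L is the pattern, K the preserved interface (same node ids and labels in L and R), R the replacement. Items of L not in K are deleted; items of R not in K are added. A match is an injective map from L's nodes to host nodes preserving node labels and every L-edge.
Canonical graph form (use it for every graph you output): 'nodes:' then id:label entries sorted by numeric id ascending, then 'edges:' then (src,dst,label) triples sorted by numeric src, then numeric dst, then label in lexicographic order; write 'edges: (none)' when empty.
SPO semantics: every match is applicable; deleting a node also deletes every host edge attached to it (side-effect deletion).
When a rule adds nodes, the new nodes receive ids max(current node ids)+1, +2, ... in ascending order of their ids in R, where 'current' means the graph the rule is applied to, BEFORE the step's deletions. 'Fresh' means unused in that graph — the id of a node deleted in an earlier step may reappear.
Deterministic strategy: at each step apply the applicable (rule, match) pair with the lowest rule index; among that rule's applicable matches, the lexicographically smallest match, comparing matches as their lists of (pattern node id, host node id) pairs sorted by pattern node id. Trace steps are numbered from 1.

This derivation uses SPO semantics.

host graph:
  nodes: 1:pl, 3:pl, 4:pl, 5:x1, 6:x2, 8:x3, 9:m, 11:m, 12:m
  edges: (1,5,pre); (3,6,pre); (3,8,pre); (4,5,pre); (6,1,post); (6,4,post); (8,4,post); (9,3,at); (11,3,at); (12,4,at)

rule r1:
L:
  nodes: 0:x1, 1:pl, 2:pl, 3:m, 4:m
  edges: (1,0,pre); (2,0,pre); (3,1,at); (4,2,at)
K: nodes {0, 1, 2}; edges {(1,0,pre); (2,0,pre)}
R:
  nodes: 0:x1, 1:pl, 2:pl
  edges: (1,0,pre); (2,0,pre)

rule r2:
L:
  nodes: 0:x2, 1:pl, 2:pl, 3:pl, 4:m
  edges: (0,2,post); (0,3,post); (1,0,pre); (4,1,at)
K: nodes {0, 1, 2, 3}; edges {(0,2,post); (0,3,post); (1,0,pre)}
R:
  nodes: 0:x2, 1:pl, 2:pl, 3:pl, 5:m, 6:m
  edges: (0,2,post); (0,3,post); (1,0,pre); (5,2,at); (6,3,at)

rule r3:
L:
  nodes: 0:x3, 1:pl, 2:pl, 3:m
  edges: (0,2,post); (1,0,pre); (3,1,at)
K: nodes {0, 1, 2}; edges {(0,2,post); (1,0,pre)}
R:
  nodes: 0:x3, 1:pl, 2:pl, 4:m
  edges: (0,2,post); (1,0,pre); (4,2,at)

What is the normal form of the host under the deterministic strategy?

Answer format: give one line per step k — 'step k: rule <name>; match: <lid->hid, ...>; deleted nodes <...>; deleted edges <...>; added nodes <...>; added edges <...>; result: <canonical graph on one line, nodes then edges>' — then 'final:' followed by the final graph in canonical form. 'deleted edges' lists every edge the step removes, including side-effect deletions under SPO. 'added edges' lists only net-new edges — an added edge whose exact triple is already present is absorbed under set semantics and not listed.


step 1: rule r2; match: 0->6, 1->3, 2->1, 3->4, 4->9; deleted nodes 9; deleted edges (9,3,at); added nodes 13, 14; added edges (13,1,at); (14,4,at); result: nodes: 1:pl, 3:pl, 4:pl, 5:x1, 6:x2, 8:x3, 11:m, 12:m, 13:m, 14:m edges: (1,5,pre); (3,6,pre); (3,8,pre); (4,5,pre); (6,1,post); (6,4,post); (8,4,post); (11,3,at); (12,4,at); (13,1,at); (14,4,at)
step 2: rule r1; match: 0->5, 1->1, 2->4, 3->13, 4->12; deleted nodes 12, 13; deleted edges (12,4,at); (13,1,at); added nodes (none); added edges (none); result: nodes: 1:pl, 3:pl, 4:pl, 5:x1, 6:x2, 8:x3, 11:m, 14:m edges: (1,5,pre); (3,6,pre); (3,8,pre); (4,5,pre); (6,1,post); (6,4,post); (8,4,post); (11,3,at); (14,4,at)
step 3: rule r2; match: 0->6, 1->3, 2->1, 3->4, 4->11; deleted nodes 11; deleted edges (11,3,at); added nodes 15, 16; added edges (15,1,at); (16,4,at); result: nodes: 1:pl, 3:pl, 4:pl, 5:x1, 6:x2, 8:x3, 14:m, 15:m, 16:m edges: (1,5,pre); (3,6,pre); (3,8,pre); (4,5,pre); (6,1,post); (6,4,post); (8,4,post); (14,4,at); (15,1,at); (16,4,at)
step 4: rule r1; match: 0->5, 1->1, 2->4, 3->15, 4->14; deleted nodes 14, 15; deleted edges (14,4,at); (15,1,at); added nodes (none); added edges (none); result: nodes: 1:pl, 3:pl, 4:pl, 5:x1, 6:x2, 8:x3, 16:m edges: (1,5,pre); (3,6,pre); (3,8,pre); (4,5,pre); (6,1,post); (6,4,post); (8,4,post); (16,4,at)
final:
nodes: 1:pl, 3:pl, 4:pl, 5:x1, 6:x2, 8:x3, 16:m
edges: (1,5,pre); (3,6,pre); (3,8,pre); (4,5,pre); (6,1,post); (6,4,post); (8,4,post); (16,4,at)
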